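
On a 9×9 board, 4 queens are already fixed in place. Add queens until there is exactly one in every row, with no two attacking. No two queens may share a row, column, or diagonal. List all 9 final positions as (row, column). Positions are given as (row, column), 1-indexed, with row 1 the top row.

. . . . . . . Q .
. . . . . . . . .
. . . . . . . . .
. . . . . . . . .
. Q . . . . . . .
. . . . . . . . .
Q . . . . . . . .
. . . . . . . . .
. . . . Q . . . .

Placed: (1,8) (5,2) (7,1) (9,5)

Row 2: attacked by (1,8)→{7,8,9}; (5,2)→{2,5}; (7,1)→{1,6}; (9,5)→{5}. Safe: 3, 4. Place at column 4.
Row 3: attacked by (1,8)→{6,8}; (2,4)→{3,4,5}; (5,2)→{2,4}; (7,1)→{1,5}; (9,5)→{5}. Safe: 7, 9. Place at column 7.
Row 4: attacked by (1,8)→{5,8}; (2,4)→{2,4,6}; (3,7)→{6,7,8}; (5,2)→{1,2,3}; (7,1)→{1,4}; (9,5)→{5}. Safe: 9. Place at column 9.
Row 6: attacked by (1,8)→{3,8}; (2,4)→{4,8}; (3,7)→{4,7}; (4,9)→{7,9}; (5,2)→{1,2,3}; (7,1)→{1,2}; (9,5)→{2,5,8}. Safe: 6. Place at column 6.
Row 8: attacked by (1,8)→{1,8}; (2,4)→{4}; (3,7)→{2,7}; (4,9)→{5,9}; (5,2)→{2,5}; (6,6)→{4,6,8}; (7,1)→{1,2}; (9,5)→{4,5,6}. Safe: 3. Place at column 3.
Columns [8, 4, 7, 9, 2, 6, 1, 3, 5], r−c [-7, -2, -4, -5, 3, 0, 6, 5, 4], r+c [9, 6, 10, 13, 7, 12, 8, 11, 14] are all distinct, so no two queens attack.

(1,8) (2,4) (3,7) (4,9) (5,2) (6,6) (7,1) (8,3) (9,5)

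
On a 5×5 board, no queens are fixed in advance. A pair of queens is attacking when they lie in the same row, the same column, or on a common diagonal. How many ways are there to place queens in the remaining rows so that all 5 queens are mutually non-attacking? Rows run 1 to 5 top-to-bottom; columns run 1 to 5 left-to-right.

10

Branch on row 1: col 1 → 2; col 2 → 2; col 3 → 2; col 4 → 2; col 5 → 2.
Sum: 2 + 2 + 2 + 2 + 2 = 10.
(This is the classic 5-queens count.)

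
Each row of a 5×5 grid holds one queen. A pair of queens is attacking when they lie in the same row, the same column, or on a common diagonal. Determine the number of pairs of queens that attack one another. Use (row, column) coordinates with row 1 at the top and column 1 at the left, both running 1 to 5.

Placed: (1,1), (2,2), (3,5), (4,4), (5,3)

Same diagonal: (1,1)–(2,2) (|1−2| = |1−2| = 1); (1,1)–(4,4) (|1−4| = |1−4| = 3); (2,2)–(4,4) (|2−4| = |2−4| = 2); (3,5)–(4,4) (|3−4| = |5−4| = 1); (3,5)–(5,3) (|3−5| = |5−3| = 2); (4,4)–(5,3) (|4−5| = |4−3| = 1).
Total attacking pairs: 6.

6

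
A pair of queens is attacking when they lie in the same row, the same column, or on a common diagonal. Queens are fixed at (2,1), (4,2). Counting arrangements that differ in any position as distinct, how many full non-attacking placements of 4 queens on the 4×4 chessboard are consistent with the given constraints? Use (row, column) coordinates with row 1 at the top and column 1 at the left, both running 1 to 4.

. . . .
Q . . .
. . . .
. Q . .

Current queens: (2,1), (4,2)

Branch on row 1: col 3 → 1; col 4 → 0.
Sum: 1 + 0 = 1.

1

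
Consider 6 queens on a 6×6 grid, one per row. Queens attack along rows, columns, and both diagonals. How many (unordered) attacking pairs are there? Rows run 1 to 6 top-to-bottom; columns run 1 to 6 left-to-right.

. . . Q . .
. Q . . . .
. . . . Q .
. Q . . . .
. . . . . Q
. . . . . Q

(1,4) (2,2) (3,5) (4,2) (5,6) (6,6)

3

Same column: (2,2)–(4,2) (column 2); (5,6)–(6,6) (column 6).
Same diagonal: (2,2)–(6,6) (|2−6| = |2−6| = 4).
Total attacking pairs: 3.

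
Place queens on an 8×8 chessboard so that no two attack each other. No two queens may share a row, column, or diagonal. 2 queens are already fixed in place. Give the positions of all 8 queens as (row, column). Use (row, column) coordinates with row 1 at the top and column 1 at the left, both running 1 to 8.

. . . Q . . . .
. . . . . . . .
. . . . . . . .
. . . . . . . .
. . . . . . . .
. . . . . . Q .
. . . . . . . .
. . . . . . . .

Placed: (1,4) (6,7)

(1,4) (2,1) (3,5) (4,8) (5,2) (6,7) (7,3) (8,6)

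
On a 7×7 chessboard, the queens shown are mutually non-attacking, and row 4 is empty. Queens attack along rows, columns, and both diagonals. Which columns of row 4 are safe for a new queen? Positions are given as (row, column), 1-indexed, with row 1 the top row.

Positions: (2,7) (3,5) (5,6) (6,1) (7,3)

(2,7) attacks row 4 at column 7 and diagonals 5.
(3,5) attacks row 4 at column 5 and diagonals 4, 6.
(5,6) attacks row 4 at column 6 and diagonals 5, 7.
(6,1) attacks row 4 at column 1 and diagonals 3.
(7,3) attacks row 4 at column 3 and diagonals 6.
Attacked columns: {1, 3, 4, 5, 6, 7}. Safe: {2}.

columns 2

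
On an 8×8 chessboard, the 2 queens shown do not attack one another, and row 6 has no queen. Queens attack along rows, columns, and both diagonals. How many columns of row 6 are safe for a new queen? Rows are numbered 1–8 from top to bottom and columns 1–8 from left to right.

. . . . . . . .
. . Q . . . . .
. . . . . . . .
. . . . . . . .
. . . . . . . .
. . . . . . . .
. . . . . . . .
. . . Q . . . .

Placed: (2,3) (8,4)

3

(2,3) attacks row 6 at column 3 and diagonals 7.
(8,4) attacks row 6 at column 4 and diagonals 2, 6.
Attacked columns: {2, 3, 4, 6, 7}. Safe: {1, 5, 8}.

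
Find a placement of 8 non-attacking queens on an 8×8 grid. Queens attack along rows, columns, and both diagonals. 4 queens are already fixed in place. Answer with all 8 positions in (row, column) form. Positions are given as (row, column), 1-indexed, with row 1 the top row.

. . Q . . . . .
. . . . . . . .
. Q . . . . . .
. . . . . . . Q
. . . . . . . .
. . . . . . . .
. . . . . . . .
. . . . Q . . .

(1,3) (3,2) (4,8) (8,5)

Row 2: attacked by (1,3)→{2,3,4}; (3,2)→{1,2,3}; (4,8)→{6,8}; (8,5)→{5}. Safe: 7. Place at column 7.
Row 5: attacked by (1,3)→{3,7}; (2,7)→{4,7}; (3,2)→{2,4}; (4,8)→{7,8}; (8,5)→{2,5,8}. Safe: 1, 6. Place at column 6.
Row 6: attacked by (1,3)→{3,8}; (2,7)→{3,7}; (3,2)→{2,5}; (4,8)→{6,8}; (5,6)→{5,6,7}; (8,5)→{3,5,7}. Safe: 1, 4. Place at column 4.
Row 7: attacked by (1,3)→{3}; (2,7)→{2,7}; (3,2)→{2,6}; (4,8)→{5,8}; (5,6)→{4,6,8}; (6,4)→{3,4,5}; (8,5)→{4,5,6}. Safe: 1. Place at column 1.
Columns [3, 7, 2, 8, 6, 4, 1, 5], r−c [-2, -5, 1, -4, -1, 2, 6, 3], r+c [4, 9, 5, 12, 11, 10, 8, 13] are all distinct, so no two queens attack.

(1,3) (2,7) (3,2) (4,8) (5,6) (6,4) (7,1) (8,5)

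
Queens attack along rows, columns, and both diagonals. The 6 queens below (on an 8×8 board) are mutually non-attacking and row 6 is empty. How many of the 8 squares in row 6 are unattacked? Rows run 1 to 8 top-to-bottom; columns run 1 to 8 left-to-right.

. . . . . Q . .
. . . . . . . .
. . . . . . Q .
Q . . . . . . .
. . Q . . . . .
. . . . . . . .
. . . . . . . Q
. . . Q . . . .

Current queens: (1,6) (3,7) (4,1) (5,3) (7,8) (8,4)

(1,6) attacks row 6 at column 6 and diagonals 1.
(3,7) attacks row 6 at column 7 and diagonals 4.
(4,1) attacks row 6 at column 1 and diagonals 3.
(5,3) attacks row 6 at column 3 and diagonals 2, 4.
(7,8) attacks row 6 at column 8 and diagonals 7.
(8,4) attacks row 6 at column 4 and diagonals 2, 6.
Attacked columns: {1, 2, 3, 4, 6, 7, 8}. Safe: {5}.

1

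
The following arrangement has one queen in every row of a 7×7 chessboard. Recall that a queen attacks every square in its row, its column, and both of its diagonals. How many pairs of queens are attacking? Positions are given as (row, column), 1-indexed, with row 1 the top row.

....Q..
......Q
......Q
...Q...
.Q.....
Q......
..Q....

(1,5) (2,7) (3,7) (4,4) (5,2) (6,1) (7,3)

Same column: (2,7)–(3,7) (column 7).
Same diagonal: (1,5)–(3,7) (|1−3| = |5−7| = 2); (3,7)–(7,3) (|3−7| = |7−3| = 4); (5,2)–(6,1) (|5−6| = |2−1| = 1).
Total attacking pairs: 4.

4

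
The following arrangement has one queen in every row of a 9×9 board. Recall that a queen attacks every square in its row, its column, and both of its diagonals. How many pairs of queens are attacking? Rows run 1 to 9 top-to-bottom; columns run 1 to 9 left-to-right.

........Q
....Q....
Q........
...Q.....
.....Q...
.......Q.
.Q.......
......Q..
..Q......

All columns are distinct and no two queens satisfy |Δrow| = |Δcol|, so no pair attacks.

0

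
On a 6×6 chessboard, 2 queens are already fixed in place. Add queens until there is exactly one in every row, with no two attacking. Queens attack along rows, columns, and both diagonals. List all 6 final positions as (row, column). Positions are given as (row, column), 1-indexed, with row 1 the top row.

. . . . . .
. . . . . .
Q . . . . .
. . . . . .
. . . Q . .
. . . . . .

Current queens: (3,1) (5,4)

(1,5) (2,3) (3,1) (4,6) (5,4) (6,2)

Row 1: attacked by (3,1)→{1,3}; (5,4)→{4}. Safe: 2, 5, 6. Place at column 5.
Row 2: attacked by (1,5)→{4,5,6}; (3,1)→{1,2}; (5,4)→{1,4}. Safe: 3. Place at column 3.
Row 4: attacked by (1,5)→{2,5}; (2,3)→{1,3,5}; (3,1)→{1,2}; (5,4)→{3,4,5}. Safe: 6. Place at column 6.
Row 6: attacked by (1,5)→{5}; (2,3)→{3}; (3,1)→{1,4}; (4,6)→{4,6}; (5,4)→{3,4,5}. Safe: 2. Place at column 2.
Columns [5, 3, 1, 6, 4, 2], r−c [-4, -1, 2, -2, 1, 4], r+c [6, 5, 4, 10, 9, 8] are all distinct, so no two queens attack.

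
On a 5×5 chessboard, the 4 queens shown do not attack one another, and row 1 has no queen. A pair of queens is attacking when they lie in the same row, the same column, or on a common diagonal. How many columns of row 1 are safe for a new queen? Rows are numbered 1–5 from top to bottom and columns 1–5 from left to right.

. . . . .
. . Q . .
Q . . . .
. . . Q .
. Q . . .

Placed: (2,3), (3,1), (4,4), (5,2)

1

(2,3) attacks row 1 at column 3 and diagonals 2, 4.
(3,1) attacks row 1 at column 1 and diagonals 3.
(4,4) attacks row 1 at column 4 and diagonals 1.
(5,2) attacks row 1 at column 2.
Attacked columns: {1, 2, 3, 4}. Safe: {5}.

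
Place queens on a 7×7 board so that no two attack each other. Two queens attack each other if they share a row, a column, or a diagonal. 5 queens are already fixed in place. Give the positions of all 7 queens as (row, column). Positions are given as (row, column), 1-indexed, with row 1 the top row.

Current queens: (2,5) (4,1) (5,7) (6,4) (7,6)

Row 1: attacked by (2,5)→{4,5,6}; (4,1)→{1,4}; (5,7)→{3,7}; (6,4)→{4}; (7,6)→{6}. Safe: 2. Place at column 2.
Row 3: attacked by (1,2)→{2,4}; (2,5)→{4,5,6}; (4,1)→{1,2}; (5,7)→{5,7}; (6,4)→{1,4,7}; (7,6)→{2,6}. Safe: 3. Place at column 3.
Columns [2, 5, 3, 1, 7, 4, 6], r−c [-1, -3, 0, 3, -2, 2, 1], r+c [3, 7, 6, 5, 12, 10, 13] are all distinct, so no two queens attack.

(1,2) (2,5) (3,3) (4,1) (5,7) (6,4) (7,6)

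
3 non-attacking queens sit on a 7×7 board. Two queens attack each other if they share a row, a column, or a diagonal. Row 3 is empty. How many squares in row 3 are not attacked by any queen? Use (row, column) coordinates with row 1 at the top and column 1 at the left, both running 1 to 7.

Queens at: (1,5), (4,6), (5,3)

2

(1,5) attacks row 3 at column 5 and diagonals 3, 7.
(4,6) attacks row 3 at column 6 and diagonals 5, 7.
(5,3) attacks row 3 at column 3 and diagonals 1, 5.
Attacked columns: {1, 3, 5, 6, 7}. Safe: {2, 4}.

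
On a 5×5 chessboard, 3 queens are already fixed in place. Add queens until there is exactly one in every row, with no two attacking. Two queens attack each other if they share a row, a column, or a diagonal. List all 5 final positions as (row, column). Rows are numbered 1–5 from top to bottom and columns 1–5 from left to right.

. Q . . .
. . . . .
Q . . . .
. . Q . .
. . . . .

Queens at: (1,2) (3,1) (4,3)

(1,2) (2,4) (3,1) (4,3) (5,5)

Row 2: attacked by (1,2)→{1,2,3}; (3,1)→{1,2}; (4,3)→{1,3,5}. Safe: 4. Place at column 4.
Row 5: attacked by (1,2)→{2}; (2,4)→{1,4}; (3,1)→{1,3}; (4,3)→{2,3,4}. Safe: 5. Place at column 5.
Columns [2, 4, 1, 3, 5], r−c [-1, -2, 2, 1, 0], r+c [3, 6, 4, 7, 10] are all distinct, so no two queens attack.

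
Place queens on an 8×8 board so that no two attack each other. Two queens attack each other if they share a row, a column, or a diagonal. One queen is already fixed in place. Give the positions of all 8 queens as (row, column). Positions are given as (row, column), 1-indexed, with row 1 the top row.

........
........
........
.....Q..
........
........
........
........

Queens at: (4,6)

(1,1) (2,7) (3,4) (4,6) (5,8) (6,2) (7,5) (8,3)

Row 1: attacked by (4,6)→{3,6}. Safe: 1, 2, 4, 5, 7, 8. Place at column 1.
Row 2: attacked by (1,1)→{1,2}; (4,6)→{4,6,8}. Safe: 3, 5, 7. Place at column 7.
Row 3: attacked by (1,1)→{1,3}; (2,7)→{6,7,8}; (4,6)→{5,6,7}. Safe: 2, 4. Place at column 4.
Row 5: attacked by (1,1)→{1,5}; (2,7)→{4,7}; (3,4)→{2,4,6}; (4,6)→{5,6,7}. Safe: 3, 8. Place at column 8.
Row 6: attacked by (1,1)→{1,6}; (2,7)→{3,7}; (3,4)→{1,4,7}; (4,6)→{4,6,8}; (5,8)→{7,8}. Safe: 2, 5. Place at column 2.
Row 7: attacked by (1,1)→{1,7}; (2,7)→{2,7}; (3,4)→{4,8}; (4,6)→{3,6}; (5,8)→{6,8}; (6,2)→{1,2,3}. Safe: 5. Place at column 5.
Row 8: attacked by (1,1)→{1,8}; (2,7)→{1,7}; (3,4)→{4}; (4,6)→{2,6}; (5,8)→{5,8}; (6,2)→{2,4}; (7,5)→{4,5,6}. Safe: 3. Place at column 3.
Columns [1, 7, 4, 6, 8, 2, 5, 3], r−c [0, -5, -1, -2, -3, 4, 2, 5], r+c [2, 9, 7, 10, 13, 8, 12, 11] are all distinct, so no two queens attack.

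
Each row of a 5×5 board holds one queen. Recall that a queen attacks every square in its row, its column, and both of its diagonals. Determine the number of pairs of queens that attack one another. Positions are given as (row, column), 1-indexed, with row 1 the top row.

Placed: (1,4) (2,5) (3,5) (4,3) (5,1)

Same column: (2,5)–(3,5) (column 5).
Same diagonal: (1,4)–(2,5) (|1−2| = |4−5| = 1); (2,5)–(4,3) (|2−4| = |5−3| = 2).
Total attacking pairs: 3.

3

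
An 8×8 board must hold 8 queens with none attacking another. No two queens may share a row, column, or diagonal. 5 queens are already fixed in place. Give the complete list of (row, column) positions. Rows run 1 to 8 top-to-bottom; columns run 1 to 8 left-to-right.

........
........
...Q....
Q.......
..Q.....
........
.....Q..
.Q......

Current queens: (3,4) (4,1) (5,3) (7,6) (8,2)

(1,5) (2,7) (3,4) (4,1) (5,3) (6,8) (7,6) (8,2)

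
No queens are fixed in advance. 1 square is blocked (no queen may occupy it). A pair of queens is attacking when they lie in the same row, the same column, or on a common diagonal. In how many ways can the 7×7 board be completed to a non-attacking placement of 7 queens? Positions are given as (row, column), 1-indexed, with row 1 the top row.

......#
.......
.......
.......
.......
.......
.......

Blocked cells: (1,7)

Branch on row 1: col 1 → 4; col 2 → 7; col 3 → 6; col 4 → 6; col 5 → 6; col 6 → 7.
Sum: 4 + 7 + 6 + 6 + 6 + 7 = 36.

36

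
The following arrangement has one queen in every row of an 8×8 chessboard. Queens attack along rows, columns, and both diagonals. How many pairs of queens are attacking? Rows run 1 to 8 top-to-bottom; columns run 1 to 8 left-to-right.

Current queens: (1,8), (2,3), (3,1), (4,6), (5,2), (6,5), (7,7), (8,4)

0

All columns are distinct and no two queens satisfy |Δrow| = |Δcol|, so no pair attacks.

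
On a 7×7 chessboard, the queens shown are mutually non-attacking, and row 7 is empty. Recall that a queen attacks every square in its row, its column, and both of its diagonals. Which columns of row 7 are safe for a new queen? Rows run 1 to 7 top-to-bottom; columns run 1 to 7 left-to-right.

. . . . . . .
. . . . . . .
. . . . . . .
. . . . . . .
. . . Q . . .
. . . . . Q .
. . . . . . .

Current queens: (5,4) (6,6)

columns 1, 3

(5,4) attacks row 7 at column 4 and diagonals 2, 6.
(6,6) attacks row 7 at column 6 and diagonals 5, 7.
Attacked columns: {2, 4, 5, 6, 7}. Safe: {1, 3}.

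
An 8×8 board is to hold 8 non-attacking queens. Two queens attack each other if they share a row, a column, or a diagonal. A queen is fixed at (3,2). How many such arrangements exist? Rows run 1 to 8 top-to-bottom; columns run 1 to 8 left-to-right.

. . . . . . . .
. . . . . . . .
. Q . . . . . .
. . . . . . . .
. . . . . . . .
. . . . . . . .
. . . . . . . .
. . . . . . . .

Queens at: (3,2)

14

Branch on row 1: col 1 → 0; col 3 → 7; col 5 → 3; col 6 → 2; col 7 → 2; col 8 → 0.
Sum: 0 + 7 + 3 + 2 + 2 + 0 = 14.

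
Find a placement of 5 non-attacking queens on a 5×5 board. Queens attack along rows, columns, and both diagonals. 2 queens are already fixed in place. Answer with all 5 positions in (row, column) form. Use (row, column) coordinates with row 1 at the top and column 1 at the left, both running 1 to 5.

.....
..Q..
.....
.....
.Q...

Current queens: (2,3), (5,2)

(1,5) (2,3) (3,1) (4,4) (5,2)

Row 1: attacked by (2,3)→{2,3,4}; (5,2)→{2}. Safe: 1, 5. Place at column 5.
Row 3: attacked by (1,5)→{3,5}; (2,3)→{2,3,4}; (5,2)→{2,4}. Safe: 1. Place at column 1.
Row 4: attacked by (1,5)→{2,5}; (2,3)→{1,3,5}; (3,1)→{1,2}; (5,2)→{1,2,3}. Safe: 4. Place at column 4.
Columns [5, 3, 1, 4, 2], r−c [-4, -1, 2, 0, 3], r+c [6, 5, 4, 8, 7] are all distinct, so no two queens attack.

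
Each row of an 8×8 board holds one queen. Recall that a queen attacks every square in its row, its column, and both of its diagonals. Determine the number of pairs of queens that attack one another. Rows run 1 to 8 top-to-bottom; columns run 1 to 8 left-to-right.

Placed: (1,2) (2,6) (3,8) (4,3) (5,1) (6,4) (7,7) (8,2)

Same column: (1,2)–(8,2) (column 2).
Same diagonal: (6,4)–(8,2) (|6−8| = |4−2| = 2).
Total attacking pairs: 2.

2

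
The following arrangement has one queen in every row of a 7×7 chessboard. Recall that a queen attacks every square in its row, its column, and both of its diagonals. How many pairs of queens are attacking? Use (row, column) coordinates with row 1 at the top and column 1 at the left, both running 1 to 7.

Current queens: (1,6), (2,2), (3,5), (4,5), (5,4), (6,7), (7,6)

Same column: (1,6)–(7,6) (column 6); (3,5)–(4,5) (column 5).
Same diagonal: (4,5)–(5,4) (|4−5| = |5−4| = 1); (4,5)–(6,7) (|4−6| = |5−7| = 2); (5,4)–(7,6) (|5−7| = |4−6| = 2); (6,7)–(7,6) (|6−7| = |7−6| = 1).
Total attacking pairs: 6.

6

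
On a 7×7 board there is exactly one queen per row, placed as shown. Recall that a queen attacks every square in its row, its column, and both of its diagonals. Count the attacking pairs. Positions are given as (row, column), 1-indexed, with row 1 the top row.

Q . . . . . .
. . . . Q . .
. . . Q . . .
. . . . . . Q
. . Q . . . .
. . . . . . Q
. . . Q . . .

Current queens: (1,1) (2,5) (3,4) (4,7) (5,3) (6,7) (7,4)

6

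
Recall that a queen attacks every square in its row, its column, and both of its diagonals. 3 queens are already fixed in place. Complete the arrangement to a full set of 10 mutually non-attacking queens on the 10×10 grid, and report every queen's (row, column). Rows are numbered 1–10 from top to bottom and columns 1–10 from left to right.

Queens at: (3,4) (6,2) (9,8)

(1,10) (2,7) (3,4) (4,1) (5,5) (6,2) (7,9) (8,6) (9,8) (10,3)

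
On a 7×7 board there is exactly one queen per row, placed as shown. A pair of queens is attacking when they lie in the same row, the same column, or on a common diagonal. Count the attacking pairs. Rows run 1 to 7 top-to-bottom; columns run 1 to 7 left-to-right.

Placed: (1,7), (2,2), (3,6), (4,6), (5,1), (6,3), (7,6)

4

Same column: (3,6)–(4,6) (column 6); (3,6)–(7,6) (column 6); (4,6)–(7,6) (column 6).
Same diagonal: (3,6)–(6,3) (|3−6| = |6−3| = 3).
Total attacking pairs: 4.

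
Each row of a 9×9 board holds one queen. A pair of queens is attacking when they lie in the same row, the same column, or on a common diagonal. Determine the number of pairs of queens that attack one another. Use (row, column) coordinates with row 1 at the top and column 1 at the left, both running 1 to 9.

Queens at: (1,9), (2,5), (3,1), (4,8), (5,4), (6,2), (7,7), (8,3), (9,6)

0

All columns are distinct and no two queens satisfy |Δrow| = |Δcol|, so no pair attacks.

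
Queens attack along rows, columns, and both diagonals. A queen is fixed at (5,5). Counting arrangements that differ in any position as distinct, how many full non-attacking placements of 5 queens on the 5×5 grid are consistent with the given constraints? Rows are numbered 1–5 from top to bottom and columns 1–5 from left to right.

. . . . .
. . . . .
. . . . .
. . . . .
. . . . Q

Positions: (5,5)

Branch on row 1: col 2 → 1; col 3 → 1; col 4 → 0.
Sum: 1 + 1 + 0 = 2.

2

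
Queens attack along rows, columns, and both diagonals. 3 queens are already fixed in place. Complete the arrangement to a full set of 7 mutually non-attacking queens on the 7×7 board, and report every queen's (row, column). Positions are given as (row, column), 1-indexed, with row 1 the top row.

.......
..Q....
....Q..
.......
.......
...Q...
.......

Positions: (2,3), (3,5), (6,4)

(1,1) (2,3) (3,5) (4,7) (5,2) (6,4) (7,6)

Row 1: attacked by (2,3)→{2,3,4}; (3,5)→{3,5,7}; (6,4)→{4}. Safe: 1, 6. Place at column 1.
Row 4: attacked by (1,1)→{1,4}; (2,3)→{1,3,5}; (3,5)→{4,5,6}; (6,4)→{2,4,6}. Safe: 7. Place at column 7.
Row 5: attacked by (1,1)→{1,5}; (2,3)→{3,6}; (3,5)→{3,5,7}; (4,7)→{6,7}; (6,4)→{3,4,5}. Safe: 2. Place at column 2.
Row 7: attacked by (1,1)→{1,7}; (2,3)→{3}; (3,5)→{1,5}; (4,7)→{4,7}; (5,2)→{2,4}; (6,4)→{3,4,5}. Safe: 6. Place at column 6.
Columns [1, 3, 5, 7, 2, 4, 6], r−c [0, -1, -2, -3, 3, 2, 1], r+c [2, 5, 8, 11, 7, 10, 13] are all distinct, so no two queens attack.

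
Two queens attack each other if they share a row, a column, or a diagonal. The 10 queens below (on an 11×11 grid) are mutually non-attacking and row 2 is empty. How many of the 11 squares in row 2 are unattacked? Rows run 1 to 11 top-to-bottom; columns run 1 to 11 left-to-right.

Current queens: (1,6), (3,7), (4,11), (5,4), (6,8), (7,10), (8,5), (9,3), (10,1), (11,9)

1

(1,6) attacks row 2 at column 6 and diagonals 5, 7.
(3,7) attacks row 2 at column 7 and diagonals 6, 8.
(4,11) attacks row 2 at column 11 and diagonals 9.
(5,4) attacks row 2 at column 4 and diagonals 1, 7.
(6,8) attacks row 2 at column 8 and diagonals 4.
(7,10) attacks row 2 at column 10 and diagonals 5.
(8,5) attacks row 2 at column 5 and diagonals 11.
(9,3) attacks row 2 at column 3 and diagonals 10.
(10,1) attacks row 2 at column 1 and diagonals 9.
(11,9) attacks row 2 at column 9.
Attacked columns: {1, 3, 4, 5, 6, 7, 8, 9, 10, 11}. Safe: {2}.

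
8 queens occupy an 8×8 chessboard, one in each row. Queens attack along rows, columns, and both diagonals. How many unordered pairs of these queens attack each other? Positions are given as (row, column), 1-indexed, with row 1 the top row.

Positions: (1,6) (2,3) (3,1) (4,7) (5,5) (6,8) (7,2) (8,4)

0

All columns are distinct and no two queens satisfy |Δrow| = |Δcol|, so no pair attacks.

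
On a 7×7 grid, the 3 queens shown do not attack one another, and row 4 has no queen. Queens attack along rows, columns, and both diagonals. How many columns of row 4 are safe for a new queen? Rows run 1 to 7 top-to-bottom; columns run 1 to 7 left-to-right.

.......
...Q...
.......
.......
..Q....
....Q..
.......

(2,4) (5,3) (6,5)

1

(2,4) attacks row 4 at column 4 and diagonals 2, 6.
(5,3) attacks row 4 at column 3 and diagonals 2, 4.
(6,5) attacks row 4 at column 5 and diagonals 3, 7.
Attacked columns: {2, 3, 4, 5, 6, 7}. Safe: {1}.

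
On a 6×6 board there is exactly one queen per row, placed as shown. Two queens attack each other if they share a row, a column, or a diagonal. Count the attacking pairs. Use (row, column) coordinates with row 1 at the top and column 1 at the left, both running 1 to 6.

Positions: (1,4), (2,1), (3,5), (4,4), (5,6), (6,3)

2

Same column: (1,4)–(4,4) (column 4).
Same diagonal: (3,5)–(4,4) (|3−4| = |5−4| = 1).
Total attacking pairs: 2.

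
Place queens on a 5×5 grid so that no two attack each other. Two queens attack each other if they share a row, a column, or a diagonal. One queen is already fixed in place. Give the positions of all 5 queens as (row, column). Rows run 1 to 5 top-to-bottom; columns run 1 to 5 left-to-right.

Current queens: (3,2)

(1,3) (2,5) (3,2) (4,4) (5,1)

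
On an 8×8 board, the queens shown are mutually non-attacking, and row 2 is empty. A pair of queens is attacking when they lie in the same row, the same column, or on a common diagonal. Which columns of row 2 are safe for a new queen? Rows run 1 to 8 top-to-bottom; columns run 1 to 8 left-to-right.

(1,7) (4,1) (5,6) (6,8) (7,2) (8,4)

(1,7) attacks row 2 at column 7 and diagonals 6, 8.
(4,1) attacks row 2 at column 1 and diagonals 3.
(5,6) attacks row 2 at column 6 and diagonals 3.
(6,8) attacks row 2 at column 8 and diagonals 4.
(7,2) attacks row 2 at column 2 and diagonals 7.
(8,4) attacks row 2 at column 4.
Attacked columns: {1, 2, 3, 4, 6, 7, 8}. Safe: {5}.

columns 5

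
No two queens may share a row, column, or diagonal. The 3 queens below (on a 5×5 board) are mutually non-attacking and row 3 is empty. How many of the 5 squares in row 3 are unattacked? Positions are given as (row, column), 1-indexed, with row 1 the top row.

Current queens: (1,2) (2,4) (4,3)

(1,2) attacks row 3 at column 2 and diagonals 4.
(2,4) attacks row 3 at column 4 and diagonals 3, 5.
(4,3) attacks row 3 at column 3 and diagonals 2, 4.
Attacked columns: {2, 3, 4, 5}. Safe: {1}.

1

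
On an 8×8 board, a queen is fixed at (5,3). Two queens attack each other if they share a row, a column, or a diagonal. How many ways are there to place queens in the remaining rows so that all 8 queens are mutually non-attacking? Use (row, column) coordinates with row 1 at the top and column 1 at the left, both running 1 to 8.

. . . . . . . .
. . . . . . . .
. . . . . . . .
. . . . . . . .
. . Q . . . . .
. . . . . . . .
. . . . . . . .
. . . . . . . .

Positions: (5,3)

Branch on row 1: col 1 → 1; col 2 → 3; col 4 → 0; col 5 → 6; col 6 → 2; col 8 → 0.
Sum: 1 + 3 + 0 + 6 + 2 + 0 = 12.

12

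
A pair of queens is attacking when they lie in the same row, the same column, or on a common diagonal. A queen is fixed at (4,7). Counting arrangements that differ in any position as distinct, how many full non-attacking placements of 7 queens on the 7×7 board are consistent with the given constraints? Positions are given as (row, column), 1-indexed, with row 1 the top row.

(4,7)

Branch on row 1: col 1 → 1; col 2 → 2; col 3 → 0; col 5 → 1; col 6 → 2.
Sum: 1 + 2 + 0 + 1 + 2 = 6.

6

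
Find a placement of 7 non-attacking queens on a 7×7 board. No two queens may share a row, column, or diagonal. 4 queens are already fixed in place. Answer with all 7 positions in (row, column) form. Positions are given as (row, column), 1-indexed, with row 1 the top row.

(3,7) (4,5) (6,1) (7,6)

Row 1: attacked by (3,7)→{5,7}; (4,5)→{2,5}; (6,1)→{1,6}; (7,6)→{6}. Safe: 3, 4. Place at column 4.
Row 2: attacked by (1,4)→{3,4,5}; (3,7)→{6,7}; (4,5)→{3,5,7}; (6,1)→{1,5}; (7,6)→{1,6}. Safe: 2. Place at column 2.
Row 5: attacked by (1,4)→{4}; (2,2)→{2,5}; (3,7)→{5,7}; (4,5)→{4,5,6}; (6,1)→{1,2}; (7,6)→{4,6}. Safe: 3. Place at column 3.
Columns [4, 2, 7, 5, 3, 1, 6], r−c [-3, 0, -4, -1, 2, 5, 1], r+c [5, 4, 10, 9, 8, 7, 13] are all distinct, so no two queens attack.

(1,4) (2,2) (3,7) (4,5) (5,3) (6,1) (7,6)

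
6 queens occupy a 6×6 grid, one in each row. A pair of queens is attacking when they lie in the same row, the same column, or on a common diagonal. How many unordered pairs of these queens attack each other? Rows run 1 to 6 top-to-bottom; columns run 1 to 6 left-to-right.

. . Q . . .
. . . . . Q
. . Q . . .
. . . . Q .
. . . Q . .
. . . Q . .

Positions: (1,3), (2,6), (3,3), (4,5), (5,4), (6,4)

3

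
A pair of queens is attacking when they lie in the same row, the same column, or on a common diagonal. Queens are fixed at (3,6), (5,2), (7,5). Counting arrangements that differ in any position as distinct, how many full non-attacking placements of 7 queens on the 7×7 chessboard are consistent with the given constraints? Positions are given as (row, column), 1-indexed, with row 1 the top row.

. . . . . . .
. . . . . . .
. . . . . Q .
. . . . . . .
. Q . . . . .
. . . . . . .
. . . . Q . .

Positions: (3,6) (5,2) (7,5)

Branch on row 1: col 1 → 0; col 3 → 1; col 7 → 0.
Sum: 0 + 1 + 0 = 1.

1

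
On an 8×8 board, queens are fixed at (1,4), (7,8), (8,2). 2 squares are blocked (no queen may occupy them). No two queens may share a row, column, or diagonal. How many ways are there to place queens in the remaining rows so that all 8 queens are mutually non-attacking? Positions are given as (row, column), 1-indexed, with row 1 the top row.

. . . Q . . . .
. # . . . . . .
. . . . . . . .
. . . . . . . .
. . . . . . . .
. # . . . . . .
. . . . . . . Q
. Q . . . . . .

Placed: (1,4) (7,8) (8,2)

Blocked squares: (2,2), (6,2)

1

Branch on row 2: col 1 → 0; col 6 → 0; col 7 → 1.
Sum: 0 + 0 + 1 = 1.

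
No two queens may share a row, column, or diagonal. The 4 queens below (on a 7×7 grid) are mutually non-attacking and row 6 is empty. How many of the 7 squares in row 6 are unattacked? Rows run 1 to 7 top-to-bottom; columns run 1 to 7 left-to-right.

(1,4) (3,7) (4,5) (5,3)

2

(1,4) attacks row 6 at column 4.
(3,7) attacks row 6 at column 7 and diagonals 4.
(4,5) attacks row 6 at column 5 and diagonals 3, 7.
(5,3) attacks row 6 at column 3 and diagonals 2, 4.
Attacked columns: {2, 3, 4, 5, 7}. Safe: {1, 6}.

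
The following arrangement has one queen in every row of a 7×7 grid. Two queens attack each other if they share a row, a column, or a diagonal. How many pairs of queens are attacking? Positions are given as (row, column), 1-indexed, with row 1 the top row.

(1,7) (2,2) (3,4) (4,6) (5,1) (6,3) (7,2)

Same column: (2,2)–(7,2) (column 2).
Same diagonal: (6,3)–(7,2) (|6−7| = |3−2| = 1).
Total attacking pairs: 2.

2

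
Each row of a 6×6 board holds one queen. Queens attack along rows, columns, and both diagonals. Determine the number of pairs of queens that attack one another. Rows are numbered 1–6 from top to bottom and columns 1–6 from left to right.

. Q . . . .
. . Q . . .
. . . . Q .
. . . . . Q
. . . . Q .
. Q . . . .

6

Same column: (1,2)–(6,2) (column 2); (3,5)–(5,5) (column 5).
Same diagonal: (1,2)–(2,3) (|1−2| = |2−3| = 1); (3,5)–(4,6) (|3−4| = |5−6| = 1); (3,5)–(6,2) (|3−6| = |5−2| = 3); (4,6)–(5,5) (|4−5| = |6−5| = 1).
Total attacking pairs: 6.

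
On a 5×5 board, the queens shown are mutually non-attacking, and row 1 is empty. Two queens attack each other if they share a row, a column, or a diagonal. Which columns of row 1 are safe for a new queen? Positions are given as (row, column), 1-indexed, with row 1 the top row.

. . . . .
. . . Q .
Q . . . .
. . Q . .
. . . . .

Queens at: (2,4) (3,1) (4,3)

columns 2

(2,4) attacks row 1 at column 4 and diagonals 3, 5.
(3,1) attacks row 1 at column 1 and diagonals 3.
(4,3) attacks row 1 at column 3.
Attacked columns: {1, 3, 4, 5}. Safe: {2}.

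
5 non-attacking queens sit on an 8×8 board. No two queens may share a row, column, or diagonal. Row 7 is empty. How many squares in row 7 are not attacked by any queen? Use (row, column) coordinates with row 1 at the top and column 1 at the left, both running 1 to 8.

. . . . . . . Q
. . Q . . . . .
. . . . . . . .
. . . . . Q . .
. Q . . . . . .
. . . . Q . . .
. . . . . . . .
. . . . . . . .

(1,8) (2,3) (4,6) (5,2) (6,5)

(1,8) attacks row 7 at column 8 and diagonals 2.
(2,3) attacks row 7 at column 3 and diagonals 8.
(4,6) attacks row 7 at column 6 and diagonals 3.
(5,2) attacks row 7 at column 2 and diagonals 4.
(6,5) attacks row 7 at column 5 and diagonals 4, 6.
Attacked columns: {2, 3, 4, 5, 6, 8}. Safe: {1, 7}.

2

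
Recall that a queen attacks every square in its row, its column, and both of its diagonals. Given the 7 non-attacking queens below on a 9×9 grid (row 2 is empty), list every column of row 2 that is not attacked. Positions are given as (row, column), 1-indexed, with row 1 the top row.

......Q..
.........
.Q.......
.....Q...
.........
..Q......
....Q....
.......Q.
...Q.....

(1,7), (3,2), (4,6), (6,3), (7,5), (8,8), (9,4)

columns 9

(1,7) attacks row 2 at column 7 and diagonals 6, 8.
(3,2) attacks row 2 at column 2 and diagonals 1, 3.
(4,6) attacks row 2 at column 6 and diagonals 4, 8.
(6,3) attacks row 2 at column 3 and diagonals 7.
(7,5) attacks row 2 at column 5.
(8,8) attacks row 2 at column 8 and diagonals 2.
(9,4) attacks row 2 at column 4.
Attacked columns: {1, 2, 3, 4, 5, 6, 7, 8}. Safe: {9}.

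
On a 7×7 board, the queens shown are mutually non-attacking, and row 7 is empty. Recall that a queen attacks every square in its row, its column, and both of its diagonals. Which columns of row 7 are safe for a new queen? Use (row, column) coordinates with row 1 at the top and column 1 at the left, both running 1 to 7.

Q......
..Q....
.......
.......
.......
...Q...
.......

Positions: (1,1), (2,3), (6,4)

(1,1) attacks row 7 at column 1 and diagonals 7.
(2,3) attacks row 7 at column 3.
(6,4) attacks row 7 at column 4 and diagonals 3, 5.
Attacked columns: {1, 3, 4, 5, 7}. Safe: {2, 6}.

columns 2, 6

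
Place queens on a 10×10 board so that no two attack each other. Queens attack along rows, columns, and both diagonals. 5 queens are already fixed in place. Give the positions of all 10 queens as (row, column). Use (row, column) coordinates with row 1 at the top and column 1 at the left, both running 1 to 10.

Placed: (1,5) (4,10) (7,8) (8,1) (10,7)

(1,5) (2,9) (3,2) (4,10) (5,3) (6,6) (7,8) (8,1) (9,4) (10,7)

Row 2: attacked by (1,5)→{4,5,6}; (4,10)→{8,10}; (7,8)→{3,8}; (8,1)→{1,7}; (10,7)→{7}. Safe: 2, 9. Place at column 9.
Row 3: attacked by (1,5)→{3,5,7}; (2,9)→{8,9,10}; (4,10)→{9,10}; (7,8)→{4,8}; (8,1)→{1,6}; (10,7)→{7}. Safe: 2. Place at column 2.
Row 5: attacked by (1,5)→{1,5,9}; (2,9)→{6,9}; (3,2)→{2,4}; (4,10)→{9,10}; (7,8)→{6,8,10}; (8,1)→{1,4}; (10,7)→{2,7}. Safe: 3. Place at column 3.
Row 6: attacked by (1,5)→{5,10}; (2,9)→{5,9}; (3,2)→{2,5}; (4,10)→{8,10}; (5,3)→{2,3,4}; (7,8)→{7,8,9}; (8,1)→{1,3}; (10,7)→{3,7}. Safe: 6. Place at column 6.
Row 9: attacked by (1,5)→{5}; (2,9)→{2,9}; (3,2)→{2,8}; (4,10)→{5,10}; (5,3)→{3,7}; (6,6)→{3,6,9}; (7,8)→{6,8,10}; (8,1)→{1,2}; (10,7)→{6,7,8}. Safe: 4. Place at column 4.
Columns [5, 9, 2, 10, 3, 6, 8, 1, 4, 7], r−c [-4, -7, 1, -6, 2, 0, -1, 7, 5, 3], r+c [6, 11, 5, 14, 8, 12, 15, 9, 13, 17] are all distinct, so no two queens attack.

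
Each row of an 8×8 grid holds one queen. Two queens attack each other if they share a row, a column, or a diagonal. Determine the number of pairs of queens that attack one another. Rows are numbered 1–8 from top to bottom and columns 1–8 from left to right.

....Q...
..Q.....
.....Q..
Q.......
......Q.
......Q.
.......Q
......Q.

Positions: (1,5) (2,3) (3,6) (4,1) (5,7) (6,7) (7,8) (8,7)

Same column: (5,7)–(6,7) (column 7); (5,7)–(8,7) (column 7); (6,7)–(8,7) (column 7).
Same diagonal: (2,3)–(4,1) (|2−4| = |3−1| = 2); (2,3)–(6,7) (|2−6| = |3−7| = 4); (2,3)–(7,8) (|2−7| = |3−8| = 5); (6,7)–(7,8) (|6−7| = |7−8| = 1); (7,8)–(8,7) (|7−8| = |8−7| = 1).
Total attacking pairs: 8.

8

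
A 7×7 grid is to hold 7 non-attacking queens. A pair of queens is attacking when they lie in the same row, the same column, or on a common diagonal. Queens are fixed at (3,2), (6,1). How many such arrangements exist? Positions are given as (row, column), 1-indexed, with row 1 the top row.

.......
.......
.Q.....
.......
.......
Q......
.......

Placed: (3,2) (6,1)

3

Branch on row 1: col 3 → 1; col 5 → 2; col 7 → 0.
Sum: 1 + 2 + 0 = 3.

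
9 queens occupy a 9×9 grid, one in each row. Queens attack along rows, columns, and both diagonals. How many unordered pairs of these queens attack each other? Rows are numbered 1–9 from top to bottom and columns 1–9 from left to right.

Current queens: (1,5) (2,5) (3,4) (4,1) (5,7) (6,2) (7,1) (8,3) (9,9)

4

Same column: (1,5)–(2,5) (column 5); (4,1)–(7,1) (column 1).
Same diagonal: (2,5)–(3,4) (|2−3| = |5−4| = 1); (6,2)–(7,1) (|6−7| = |2−1| = 1).
Total attacking pairs: 4.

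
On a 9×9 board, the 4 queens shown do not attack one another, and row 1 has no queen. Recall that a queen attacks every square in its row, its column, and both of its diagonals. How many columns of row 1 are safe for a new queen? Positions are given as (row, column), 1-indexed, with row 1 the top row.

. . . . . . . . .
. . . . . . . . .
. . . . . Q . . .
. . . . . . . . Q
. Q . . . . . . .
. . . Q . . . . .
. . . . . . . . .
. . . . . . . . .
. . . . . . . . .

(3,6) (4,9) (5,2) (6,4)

(3,6) attacks row 1 at column 6 and diagonals 4, 8.
(4,9) attacks row 1 at column 9 and diagonals 6.
(5,2) attacks row 1 at column 2 and diagonals 6.
(6,4) attacks row 1 at column 4 and diagonals 9.
Attacked columns: {2, 4, 6, 8, 9}. Safe: {1, 3, 5, 7}.

4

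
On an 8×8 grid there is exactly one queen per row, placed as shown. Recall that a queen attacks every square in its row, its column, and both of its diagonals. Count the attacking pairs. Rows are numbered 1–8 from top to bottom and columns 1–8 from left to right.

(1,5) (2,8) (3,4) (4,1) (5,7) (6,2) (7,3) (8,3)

Same column: (7,3)–(8,3) (column 3).
Same diagonal: (2,8)–(7,3) (|2−7| = |8−3| = 5); (6,2)–(7,3) (|6−7| = |2−3| = 1).
Total attacking pairs: 3.

3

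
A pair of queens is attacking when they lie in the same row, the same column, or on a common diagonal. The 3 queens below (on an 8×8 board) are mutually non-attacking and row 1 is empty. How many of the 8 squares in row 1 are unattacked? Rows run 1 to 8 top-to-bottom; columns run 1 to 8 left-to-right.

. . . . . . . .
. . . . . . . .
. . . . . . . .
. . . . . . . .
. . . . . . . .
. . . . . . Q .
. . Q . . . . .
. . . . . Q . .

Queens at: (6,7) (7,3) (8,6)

(6,7) attacks row 1 at column 7 and diagonals 2.
(7,3) attacks row 1 at column 3.
(8,6) attacks row 1 at column 6.
Attacked columns: {2, 3, 6, 7}. Safe: {1, 4, 5, 8}.

4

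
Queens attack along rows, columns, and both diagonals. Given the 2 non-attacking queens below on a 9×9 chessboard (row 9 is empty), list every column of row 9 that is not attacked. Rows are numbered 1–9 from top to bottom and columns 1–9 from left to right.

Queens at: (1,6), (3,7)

columns 2, 3, 4, 5, 8, 9

(1,6) attacks row 9 at column 6.
(3,7) attacks row 9 at column 7 and diagonals 1.
Attacked columns: {1, 6, 7}. Safe: {2, 3, 4, 5, 8, 9}.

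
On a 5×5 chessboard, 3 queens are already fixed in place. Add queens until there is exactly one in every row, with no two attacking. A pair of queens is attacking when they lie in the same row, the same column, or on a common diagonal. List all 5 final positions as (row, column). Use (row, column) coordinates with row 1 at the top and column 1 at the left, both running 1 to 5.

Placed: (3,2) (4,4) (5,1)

(1,3) (2,5) (3,2) (4,4) (5,1)

Row 1: attacked by (3,2)→{2,4}; (4,4)→{1,4}; (5,1)→{1,5}. Safe: 3. Place at column 3.
Row 2: attacked by (1,3)→{2,3,4}; (3,2)→{1,2,3}; (4,4)→{2,4}; (5,1)→{1,4}. Safe: 5. Place at column 5.
Columns [3, 5, 2, 4, 1], r−c [-2, -3, 1, 0, 4], r+c [4, 7, 5, 8, 6] are all distinct, so no two queens attack.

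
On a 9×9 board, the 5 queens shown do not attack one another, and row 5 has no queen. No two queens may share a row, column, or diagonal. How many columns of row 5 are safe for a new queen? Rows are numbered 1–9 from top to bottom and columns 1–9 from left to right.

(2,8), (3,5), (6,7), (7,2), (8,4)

1

(2,8) attacks row 5 at column 8 and diagonals 5.
(3,5) attacks row 5 at column 5 and diagonals 3, 7.
(6,7) attacks row 5 at column 7 and diagonals 6, 8.
(7,2) attacks row 5 at column 2 and diagonals 4.
(8,4) attacks row 5 at column 4 and diagonals 1, 7.
Attacked columns: {1, 2, 3, 4, 5, 6, 7, 8}. Safe: {9}.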